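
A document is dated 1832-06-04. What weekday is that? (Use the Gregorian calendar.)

January 1, 1832 is a Sunday.
Jan 1, 1832 → Feb 1, 1832: 31 days (January has 31).
Feb 1, 1832 → Mar 1, 1832: 29 days (February has 29).
Mar 1, 1832 → Apr 1, 1832: 31 days (March has 31).
Apr 1, 1832 → May 1, 1832: 30 days (April has 30).
May 1, 1832 → Jun 1, 1832: 31 days (May has 31).
Jun 1, 1832 → Jun 4, 1832: 3 days.
Total: 155 days.
155 mod 7 = 1, so Sunday + 1 = Monday.

Monday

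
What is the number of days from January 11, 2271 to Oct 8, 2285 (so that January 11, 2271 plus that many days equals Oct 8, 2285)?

Jan 11, 2271 → Jan 11, 2272: 365 days.
Jan 11, 2272 → Jan 11, 2273: 366 days (Feb 29, 2272 is in that span).
Jan 11, 2273 → Jan 11, 2274: 365 days.
Jan 11, 2274 → Jan 11, 2275: 365 days.
Jan 11, 2275 → Jan 11, 2276: 365 days.
Jan 11, 2276 → Jan 11, 2277: 366 days (Feb 29, 2276 is in that span).
Jan 11, 2277 → Jan 11, 2278: 365 days.
Jan 11, 2278 → Jan 11, 2279: 365 days.
Jan 11, 2279 → Jan 11, 2280: 365 days.
Jan 11, 2280 → Jan 11, 2281: 366 days (Feb 29, 2280 is in that span).
Jan 11, 2281 → Jan 11, 2282: 365 days.
Jan 11, 2282 → Jan 11, 2283: 365 days.
Jan 11, 2283 → Jan 11, 2284: 365 days.
Jan 11, 2284 → Jan 11, 2285: 366 days (Feb 29, 2284 is in that span).
Jan 11, 2285 → Feb 11, 2285: 31 days (January has 31).
Feb 11, 2285 → Mar 11, 2285: 28 days (February has 28).
Mar 11, 2285 → Apr 11, 2285: 31 days (March has 31).
Apr 11, 2285 → May 11, 2285: 30 days (April has 30).
May 11, 2285 → Jun 11, 2285: 31 days (May has 31).
Jun 11, 2285 → Jul 11, 2285: 30 days (June has 30).
Jul 11, 2285 → Aug 11, 2285: 31 days (July has 31).
Aug 11, 2285 → Sep 11, 2285: 31 days (August has 31).
Sep 11, 2285 → Oct 8, 2285: 27 days.
Total: 5384 days.

5384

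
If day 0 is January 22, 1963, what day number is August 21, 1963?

Jan 22, 1963 → Feb 22, 1963: 31 days (January has 31).
Feb 22, 1963 → Mar 22, 1963: 28 days (February has 28).
Mar 22, 1963 → Apr 22, 1963: 31 days (March has 31).
Apr 22, 1963 → May 22, 1963: 30 days (April has 30).
May 22, 1963 → Jun 22, 1963: 31 days (May has 31).
Jun 22, 1963 → Jul 22, 1963: 30 days (June has 30).
Jul 22, 1963 → Aug 21, 1963: 30 days.
Total: 211 days.

211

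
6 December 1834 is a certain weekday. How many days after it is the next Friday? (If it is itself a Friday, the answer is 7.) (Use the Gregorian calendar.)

6

Dec 6, 1834 is a Saturday.
From Saturday to the next Friday is 6 days.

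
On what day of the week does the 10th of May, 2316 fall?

Doomsday rule: the anchor day for the 2300s is Wednesday. For year 16: 16÷12 = 1 r 4, and 4÷4 = 1, so 1+4+1 = 6.
Wednesday + 6 ≡ Tuesday — that's 2316's doomsday.
In May the doomsday date is May 9.
May 10 is 1 day after May 9; 1 mod 7 = 1, so Tuesday + 1 = Wednesday.

Wednesday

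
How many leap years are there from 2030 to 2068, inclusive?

10

Multiples of 4 in [2030,2068]: 10.
Of those, multiples of 100: 0 (not leap unless ÷400).
Multiples of 400: 0.
Leap years = 10 − 0 + 0 = 10.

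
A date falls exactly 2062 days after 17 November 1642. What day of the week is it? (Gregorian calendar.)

Nov 17, 1642 is a Monday.
2062 mod 7 = 4, so 2062 days after a Monday is Monday + 4 = Friday.

Friday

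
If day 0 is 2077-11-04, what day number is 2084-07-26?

2456

Nov 4, 2077 → Nov 4, 2078: 365 days.
Nov 4, 2078 → Nov 4, 2079: 365 days.
Nov 4, 2079 → Nov 4, 2080: 366 days (Feb 29, 2080 is in that span).
Nov 4, 2080 → Nov 4, 2081: 365 days.
Nov 4, 2081 → Nov 4, 2082: 365 days.
Nov 4, 2082 → Nov 4, 2083: 365 days.
Nov 4, 2083 → Dec 4, 2083: 30 days (November has 30).
Dec 4, 2083 → Jan 4, 2084: 31 days (December has 31).
Jan 4, 2084 → Feb 4, 2084: 31 days (January has 31).
Feb 4, 2084 → Mar 4, 2084: 29 days (February has 29).
Mar 4, 2084 → Apr 4, 2084: 31 days (March has 31).
Apr 4, 2084 → May 4, 2084: 30 days (April has 30).
May 4, 2084 → Jun 4, 2084: 31 days (May has 31).
Jun 4, 2084 → Jul 4, 2084: 30 days (June has 30).
Jul 4, 2084 → Jul 26, 2084: 22 days.
Total: 2456 days.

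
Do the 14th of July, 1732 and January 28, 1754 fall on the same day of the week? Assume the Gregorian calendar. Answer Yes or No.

Yes

From Jul 14, 1732 to Jan 28, 1754 is 7868 days.
7868 mod 7 = 0, so they are the same weekday.
(Jul 14, 1732 is a Monday; Jan 28, 1754 is a Monday.)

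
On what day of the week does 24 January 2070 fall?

Friday

Doomsday rule: the anchor day for the 2000s is Tuesday. For year 70: 70÷12 = 5 r 10, and 10÷4 = 2, so 5+10+2 = 17.
Tuesday + 17 ≡ Friday — that's 2070's doomsday.
In January the doomsday date is Jan 3 (2070 is not a leap year).
Jan 24 is 21 days after Jan 3; 21 mod 7 = 0, so Friday + 0 = Friday.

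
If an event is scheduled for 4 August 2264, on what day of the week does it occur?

Thursday

Doomsday rule: the anchor day for the 2200s is Friday. For year 64: 64÷12 = 5 r 4, and 4÷4 = 1, so 5+4+1 = 10.
Friday + 10 ≡ Monday — that's 2264's doomsday.
In August the doomsday date is Aug 8.
Aug 4 is 4 days before Aug 8; 4 mod 7 = 4, so Monday − 4 = Thursday.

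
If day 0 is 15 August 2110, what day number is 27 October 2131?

Aug 15, 2110 → Aug 15, 2111: 365 days.
Aug 15, 2111 → Aug 15, 2112: 366 days (Feb 29, 2112 is in that span).
Aug 15, 2112 → Aug 15, 2113: 365 days.
Aug 15, 2113 → Aug 15, 2114: 365 days.
Aug 15, 2114 → Aug 15, 2115: 365 days.
Aug 15, 2115 → Aug 15, 2116: 366 days (Feb 29, 2116 is in that span).
Aug 15, 2116 → Aug 15, 2117: 365 days.
Aug 15, 2117 → Aug 15, 2118: 365 days.
Aug 15, 2118 → Aug 15, 2119: 365 days.
Aug 15, 2119 → Aug 15, 2120: 366 days (Feb 29, 2120 is in that span).
Aug 15, 2120 → Aug 15, 2121: 365 days.
Aug 15, 2121 → Aug 15, 2122: 365 days.
Aug 15, 2122 → Aug 15, 2123: 365 days.
Aug 15, 2123 → Aug 15, 2124: 366 days (Feb 29, 2124 is in that span).
Aug 15, 2124 → Aug 15, 2125: 365 days.
Aug 15, 2125 → Aug 15, 2126: 365 days.
Aug 15, 2126 → Aug 15, 2127: 365 days.
Aug 15, 2127 → Aug 15, 2128: 366 days (Feb 29, 2128 is in that span).
Aug 15, 2128 → Aug 15, 2129: 365 days.
Aug 15, 2129 → Aug 15, 2130: 365 days.
Aug 15, 2130 → Aug 15, 2131: 365 days.
Aug 15, 2131 → Sep 15, 2131: 31 days (August has 31).
Sep 15, 2131 → Oct 15, 2131: 30 days (September has 30).
Oct 15, 2131 → Oct 27, 2131: 12 days.
Total: 7743 days.

7743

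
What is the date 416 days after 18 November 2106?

+365 (one year) → Nov 18, 2107 (51 left).
Nov has 30 days: +13 → Dec 1, 2107 (38 left).
Dec has 31 days: +31 → Jan 1, 2108 (7 left).
+7 → Jan 8, 2108.

January 8, 2108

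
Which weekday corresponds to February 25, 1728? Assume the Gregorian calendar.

Doomsday rule: the anchor day for the 1700s is Sunday. For year 28: 28÷12 = 2 r 4, and 4÷4 = 1, so 2+4+1 = 7.
Sunday + 7 ≡ Sunday — that's 1728's doomsday.
In February the doomsday date is Feb 29 (1728 is a leap year (divisible by 4)).
Feb 25 is 4 days before Feb 29; 4 mod 7 = 4, so Sunday − 4 = Wednesday.

Wednesday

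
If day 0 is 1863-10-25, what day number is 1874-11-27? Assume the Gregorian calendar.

Oct 25, 1863 → Oct 25, 1864: 366 days (Feb 29, 1864 is in that span).
Oct 25, 1864 → Oct 25, 1865: 365 days.
Oct 25, 1865 → Oct 25, 1866: 365 days.
Oct 25, 1866 → Oct 25, 1867: 365 days.
Oct 25, 1867 → Oct 25, 1868: 366 days (Feb 29, 1868 is in that span).
Oct 25, 1868 → Oct 25, 1869: 365 days.
Oct 25, 1869 → Oct 25, 1870: 365 days.
Oct 25, 1870 → Oct 25, 1871: 365 days.
Oct 25, 1871 → Oct 25, 1872: 366 days (Feb 29, 1872 is in that span).
Oct 25, 1872 → Oct 25, 1873: 365 days.
Oct 25, 1873 → Nov 25, 1873: 31 days (October has 31).
Nov 25, 1873 → Dec 25, 1873: 30 days (November has 30).
Dec 25, 1873 → Jan 25, 1874: 31 days (December has 31).
Jan 25, 1874 → Feb 25, 1874: 31 days (January has 31).
Feb 25, 1874 → Mar 25, 1874: 28 days (February has 28).
Mar 25, 1874 → Apr 25, 1874: 31 days (March has 31).
Apr 25, 1874 → May 25, 1874: 30 days (April has 30).
May 25, 1874 → Jun 25, 1874: 31 days (May has 31).
Jun 25, 1874 → Jul 25, 1874: 30 days (June has 30).
Jul 25, 1874 → Aug 25, 1874: 31 days (July has 31).
Aug 25, 1874 → Sep 25, 1874: 31 days (August has 31).
Sep 25, 1874 → Oct 25, 1874: 30 days (September has 30).
Oct 25, 1874 → Nov 25, 1874: 31 days (October has 31).
Nov 25, 1874 → Nov 27, 1874: 2 days.
Total: 4051 days.

4051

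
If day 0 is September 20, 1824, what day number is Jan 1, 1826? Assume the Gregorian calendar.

468

Sep 20, 1824 → Sep 20, 1825: 365 days.
Sep 20, 1825 → Oct 20, 1825: 30 days (September has 30).
Oct 20, 1825 → Nov 20, 1825: 31 days (October has 31).
Nov 20, 1825 → Dec 20, 1825: 30 days (November has 30).
Dec 20, 1825 → Jan 1, 1826: 12 days.
Total: 468 days.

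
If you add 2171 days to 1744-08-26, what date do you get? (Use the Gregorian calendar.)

August 6, 1750

+365 (one year) → Aug 26, 1745 (1806 left).
+365 (one year) → Aug 26, 1746 (1441 left).
+365 (one year) → Aug 26, 1747 (1076 left).
+366 (one year; includes Feb 29, 1748) → Aug 26, 1748 (710 left).
+365 (one year) → Aug 26, 1749 (345 left).
Aug has 31 days: +6 → Sep 1, 1749 (339 left).
Sep has 30 days: +30 → Oct 1, 1749 (309 left).
Oct has 31 days: +31 → Nov 1, 1749 (278 left).
Nov has 30 days: +30 → Dec 1, 1749 (248 left).
Dec has 31 days: +31 → Jan 1, 1750 (217 left).
Jan has 31 days: +31 → Feb 1, 1750 (186 left).
Feb has 28 days: +28 → Mar 1, 1750 (158 left).
Mar has 31 days: +31 → Apr 1, 1750 (127 left).
Apr has 30 days: +30 → May 1, 1750 (97 left).
May has 31 days: +31 → Jun 1, 1750 (66 left).
Jun has 30 days: +30 → Jul 1, 1750 (36 left).
Jul has 31 days: +31 → Aug 1, 1750 (5 left).
+5 → Aug 6, 1750.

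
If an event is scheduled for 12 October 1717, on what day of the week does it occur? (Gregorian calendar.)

Tuesday

Doomsday rule: the anchor day for the 1700s is Sunday. For year 17: 17÷12 = 1 r 5, and 5÷4 = 1, so 1+5+1 = 7.
Sunday + 7 ≡ Sunday — that's 1717's doomsday.
In October the doomsday date is Oct 10.
Oct 12 is 2 days after Oct 10; 2 mod 7 = 2, so Sunday + 2 = Tuesday.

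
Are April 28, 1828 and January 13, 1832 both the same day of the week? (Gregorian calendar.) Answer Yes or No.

From Apr 28, 1828 to Jan 13, 1832 is 1355 days.
1355 mod 7 = 4, so they are different weekdays.
(Apr 28, 1828 is a Monday; Jan 13, 1832 is a Friday.)

No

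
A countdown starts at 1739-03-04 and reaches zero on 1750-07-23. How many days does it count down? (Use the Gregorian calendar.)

4159

Mar 4, 1739 → Mar 4, 1740: 366 days (Feb 29, 1740 is in that span).
Mar 4, 1740 → Mar 4, 1741: 365 days.
Mar 4, 1741 → Mar 4, 1742: 365 days.
Mar 4, 1742 → Mar 4, 1743: 365 days.
Mar 4, 1743 → Mar 4, 1744: 366 days (Feb 29, 1744 is in that span).
Mar 4, 1744 → Mar 4, 1745: 365 days.
Mar 4, 1745 → Mar 4, 1746: 365 days.
Mar 4, 1746 → Mar 4, 1747: 365 days.
Mar 4, 1747 → Mar 4, 1748: 366 days (Feb 29, 1748 is in that span).
Mar 4, 1748 → Mar 4, 1749: 365 days.
Mar 4, 1749 → Mar 4, 1750: 365 days.
Mar 4, 1750 → Apr 4, 1750: 31 days (March has 31).
Apr 4, 1750 → May 4, 1750: 30 days (April has 30).
May 4, 1750 → Jun 4, 1750: 31 days (May has 31).
Jun 4, 1750 → Jul 4, 1750: 30 days (June has 30).
Jul 4, 1750 → Jul 23, 1750: 19 days.
Total: 4159 days.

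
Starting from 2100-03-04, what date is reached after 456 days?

June 3, 2101

+365 (one year) → Mar 4, 2101 (91 left).
Mar has 31 days: +28 → Apr 1, 2101 (63 left).
Apr has 30 days: +30 → May 1, 2101 (33 left).
May has 31 days: +31 → Jun 1, 2101 (2 left).
+2 → Jun 3, 2101.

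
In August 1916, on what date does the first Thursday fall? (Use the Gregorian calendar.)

August 3, 1916

August 1, 1916 is a Tuesday.
The first Thursday is therefore August 3 (2 days later).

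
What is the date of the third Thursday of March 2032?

March 1, 2032 is a Monday.
The first Thursday is therefore March 4 (3 days later).
The third Thursday is 4 + 2×7 = March 18.

March 18, 2032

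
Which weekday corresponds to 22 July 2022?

Friday

Doomsday rule: the anchor day for the 2000s is Tuesday. For year 22: 22÷12 = 1 r 10, and 10÷4 = 2, so 1+10+2 = 13.
Tuesday + 13 ≡ Monday — that's 2022's doomsday.
In July the doomsday date is Jul 11.
Jul 22 is 11 days after Jul 11; 11 mod 7 = 4, so Monday + 4 = Friday.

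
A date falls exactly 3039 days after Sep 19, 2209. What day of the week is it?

Wednesday

Sep 19, 2209 is a Tuesday.
3039 mod 7 = 1, so 3039 days after a Tuesday is Tuesday + 1 = Wednesday.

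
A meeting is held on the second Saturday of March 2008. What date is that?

March 1, 2008 is a Saturday.
The first Saturday is therefore March 1 (same day).
The second Saturday is 1 + 1×7 = March 8.

March 8, 2008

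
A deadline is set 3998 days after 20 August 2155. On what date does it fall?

July 31, 2166

+366 (one year; includes Feb 29, 2156) → Aug 20, 2156 (3632 left).
+365 (one year) → Aug 20, 2157 (3267 left).
+365 (one year) → Aug 20, 2158 (2902 left).
+365 (one year) → Aug 20, 2159 (2537 left).
+366 (one year; includes Feb 29, 2160) → Aug 20, 2160 (2171 left).
+365 (one year) → Aug 20, 2161 (1806 left).
+365 (one year) → Aug 20, 2162 (1441 left).
+365 (one year) → Aug 20, 2163 (1076 left).
+366 (one year; includes Feb 29, 2164) → Aug 20, 2164 (710 left).
+365 (one year) → Aug 20, 2165 (345 left).
Aug has 31 days: +12 → Sep 1, 2165 (333 left).
Sep has 30 days: +30 → Oct 1, 2165 (303 left).
Oct has 31 days: +31 → Nov 1, 2165 (272 left).
Nov has 30 days: +30 → Dec 1, 2165 (242 left).
Dec has 31 days: +31 → Jan 1, 2166 (211 left).
Jan has 31 days: +31 → Feb 1, 2166 (180 left).
Feb has 28 days: +28 → Mar 1, 2166 (152 left).
Mar has 31 days: +31 → Apr 1, 2166 (121 left).
Apr has 30 days: +30 → May 1, 2166 (91 left).
May has 31 days: +31 → Jun 1, 2166 (60 left).
Jun has 30 days: +30 → Jul 1, 2166 (30 left).
+30 → Jul 31, 2166.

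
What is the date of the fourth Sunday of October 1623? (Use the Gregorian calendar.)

October 1, 1623 is a Sunday.
The first Sunday is therefore October 1 (same day).
The fourth Sunday is 1 + 3×7 = October 22.

October 22, 1623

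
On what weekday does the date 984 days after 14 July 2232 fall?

Jul 14, 2232 is a Saturday.
984 mod 7 = 4, so 984 days after a Saturday is Saturday + 4 = Wednesday.

Wednesday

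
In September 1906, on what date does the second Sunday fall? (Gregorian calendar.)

September 1, 1906 is a Saturday.
The first Sunday is therefore September 2 (1 days later).
The second Sunday is 2 + 1×7 = September 9.

September 9, 1906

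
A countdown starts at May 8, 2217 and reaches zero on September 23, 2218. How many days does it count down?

May 8, 2217 → May 8, 2218: 365 days.
May 8, 2218 → Jun 8, 2218: 31 days (May has 31).
Jun 8, 2218 → Jul 8, 2218: 30 days (June has 30).
Jul 8, 2218 → Aug 8, 2218: 31 days (July has 31).
Aug 8, 2218 → Sep 8, 2218: 31 days (August has 31).
Sep 8, 2218 → Sep 23, 2218: 15 days.
Total: 503 days.

503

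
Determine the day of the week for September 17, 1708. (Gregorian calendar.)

Doomsday rule: the anchor day for the 1700s is Sunday. For year 08: 8÷12 = 0 r 8, and 8÷4 = 2, so 0+8+2 = 10.
Sunday + 10 ≡ Wednesday — that's 1708's doomsday.
In September the doomsday date is Sep 5.
Sep 17 is 12 days after Sep 5; 12 mod 7 = 5, so Wednesday + 5 = Monday.

Monday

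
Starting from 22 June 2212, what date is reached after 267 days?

March 16, 2213

Jun has 30 days: +9 → Jul 1, 2212 (258 left).
Jul has 31 days: +31 → Aug 1, 2212 (227 left).
Aug has 31 days: +31 → Sep 1, 2212 (196 left).
Sep has 30 days: +30 → Oct 1, 2212 (166 left).
Oct has 31 days: +31 → Nov 1, 2212 (135 left).
Nov has 30 days: +30 → Dec 1, 2212 (105 left).
Dec has 31 days: +31 → Jan 1, 2213 (74 left).
Jan has 31 days: +31 → Feb 1, 2213 (43 left).
Feb has 28 days: +28 → Mar 1, 2213 (15 left).
+15 → Mar 16, 2213.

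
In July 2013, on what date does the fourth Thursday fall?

July 25, 2013

July 1, 2013 is a Monday.
The first Thursday is therefore July 4 (3 days later).
The fourth Thursday is 4 + 3×7 = July 25.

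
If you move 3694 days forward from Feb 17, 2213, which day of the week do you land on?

Feb 17, 2213 is a Wednesday.
3694 mod 7 = 5, so 3694 days after a Wednesday is Wednesday + 5 = Monday.

Monday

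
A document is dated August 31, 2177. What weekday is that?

Sunday

Doomsday rule: the anchor day for the 2100s is Sunday. For year 77: 77÷12 = 6 r 5, and 5÷4 = 1, so 6+5+1 = 12.
Sunday + 12 ≡ Friday — that's 2177's doomsday.
In August the doomsday date is Aug 8.
Aug 31 is 23 days after Aug 8; 23 mod 7 = 2, so Friday + 2 = Sunday.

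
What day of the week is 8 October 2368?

Tuesday

Doomsday rule: the anchor day for the 2300s is Wednesday. For year 68: 68÷12 = 5 r 8, and 8÷4 = 2, so 5+8+2 = 15.
Wednesday + 15 ≡ Thursday — that's 2368's doomsday.
In October the doomsday date is Oct 10.
Oct 8 is 2 days before Oct 10; 2 mod 7 = 2, so Thursday − 2 = Tuesday.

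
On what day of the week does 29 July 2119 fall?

Saturday

Doomsday rule: the anchor day for the 2100s is Sunday. For year 19: 19÷12 = 1 r 7, and 7÷4 = 1, so 1+7+1 = 9.
Sunday + 9 ≡ Tuesday — that's 2119's doomsday.
In July the doomsday date is Jul 11.
Jul 29 is 18 days after Jul 11; 18 mod 7 = 4, so Tuesday + 4 = Saturday.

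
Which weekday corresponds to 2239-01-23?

Doomsday rule: the anchor day for the 2200s is Friday. For year 39: 39÷12 = 3 r 3, and 3÷4 = 0, so 3+3+0 = 6.
Friday + 6 ≡ Thursday — that's 2239's doomsday.
In January the doomsday date is Jan 3 (2239 is not a leap year).
Jan 23 is 20 days after Jan 3; 20 mod 7 = 6, so Thursday + 6 = Wednesday.

Wednesday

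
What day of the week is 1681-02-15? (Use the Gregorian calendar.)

Doomsday rule: the anchor day for the 1600s is Tuesday. For year 81: 81÷12 = 6 r 9, and 9÷4 = 2, so 6+9+2 = 17.
Tuesday + 17 ≡ Friday — that's 1681's doomsday.
In February the doomsday date is Feb 28 (1681 is not a leap year).
Feb 15 is 13 days before Feb 28; 13 mod 7 = 6, so Friday − 6 = Saturday.

Saturday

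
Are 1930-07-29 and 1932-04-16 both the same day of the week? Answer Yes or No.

From Jul 29, 1930 to Apr 16, 1932 is 627 days.
627 mod 7 = 4, so they are different weekdays.
(Jul 29, 1930 is a Tuesday; Apr 16, 1932 is a Saturday.)

No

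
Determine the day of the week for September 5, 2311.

Doomsday rule: the anchor day for the 2300s is Wednesday. For year 11: 11÷12 = 0 r 11, and 11÷4 = 2, so 0+11+2 = 13.
Wednesday + 13 ≡ Tuesday — that's 2311's doomsday.
In September the doomsday date is Sep 5.
Sep 5 is the doomsday itself: Tuesday.

Tuesday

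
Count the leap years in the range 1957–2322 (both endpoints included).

Multiples of 4 in [1957,2322]: 91.
Of those, multiples of 100: 4 (not leap unless ÷400).
Multiples of 400: 1.
Leap years = 91 − 4 + 1 = 88.

88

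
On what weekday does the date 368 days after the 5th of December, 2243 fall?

Saturday

First find the weekday of Dec 5, 2243. Doomsday rule: the anchor day for the 2200s is Friday. For year 43: 43÷12 = 3 r 7, and 7÷4 = 1, so 3+7+1 = 11.
Friday + 11 ≡ Tuesday — that's 2243's doomsday.
In December the doomsday date is Dec 12.
Dec 5 is 7 days before Dec 12; 7 mod 7 = 0, so Tuesday − 0 = Tuesday.
368 mod 7 = 4, so 368 days after a Tuesday is Tuesday + 4 = Saturday.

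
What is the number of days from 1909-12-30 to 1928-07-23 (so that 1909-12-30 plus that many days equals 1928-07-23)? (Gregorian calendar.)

Dec 30, 1909 → Dec 30, 1910: 365 days.
Dec 30, 1910 → Dec 30, 1911: 365 days.
Dec 30, 1911 → Dec 30, 1912: 366 days (Feb 29, 1912 is in that span).
Dec 30, 1912 → Dec 30, 1913: 365 days.
Dec 30, 1913 → Dec 30, 1914: 365 days.
Dec 30, 1914 → Dec 30, 1915: 365 days.
Dec 30, 1915 → Dec 30, 1916: 366 days (Feb 29, 1916 is in that span).
Dec 30, 1916 → Dec 30, 1917: 365 days.
Dec 30, 1917 → Dec 30, 1918: 365 days.
Dec 30, 1918 → Dec 30, 1919: 365 days.
Dec 30, 1919 → Dec 30, 1920: 366 days (Feb 29, 1920 is in that span).
Dec 30, 1920 → Dec 30, 1921: 365 days.
Dec 30, 1921 → Dec 30, 1922: 365 days.
Dec 30, 1922 → Dec 30, 1923: 365 days.
Dec 30, 1923 → Dec 30, 1924: 366 days (Feb 29, 1924 is in that span).
Dec 30, 1924 → Dec 30, 1925: 365 days.
Dec 30, 1925 → Dec 30, 1926: 365 days.
Dec 30, 1926 → Dec 30, 1927: 365 days.
Dec 30, 1927 → Jan 30, 1928: 31 days (December has 31).
Jan 30, 1928 → Feb 29, 1928: 30 days (January has 31).
Feb 29, 1928 → Mar 29, 1928: 29 days (February has 29).
Mar 29, 1928 → Apr 29, 1928: 31 days (March has 31).
Apr 29, 1928 → May 29, 1928: 30 days (April has 30).
May 29, 1928 → Jun 29, 1928: 31 days (May has 31).
Jun 29, 1928 → Jul 23, 1928: 24 days.
Total: 6780 days.

6780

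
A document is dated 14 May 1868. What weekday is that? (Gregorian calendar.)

Doomsday rule: the anchor day for the 1800s is Friday. For year 68: 68÷12 = 5 r 8, and 8÷4 = 2, so 5+8+2 = 15.
Friday + 15 ≡ Saturday — that's 1868's doomsday.
In May the doomsday date is May 9.
May 14 is 5 days after May 9; 5 mod 7 = 5, so Saturday + 5 = Thursday.

Thursday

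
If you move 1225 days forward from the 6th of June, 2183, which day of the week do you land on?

Jun 6, 2183 is a Friday.
1225 mod 7 = 0, so 1225 days after a Friday is Friday + 0 = Friday.

Friday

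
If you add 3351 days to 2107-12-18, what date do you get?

+366 (one year; includes Feb 29, 2108) → Dec 18, 2108 (2985 left).
+365 (one year) → Dec 18, 2109 (2620 left).
+365 (one year) → Dec 18, 2110 (2255 left).
+365 (one year) → Dec 18, 2111 (1890 left).
+366 (one year; includes Feb 29, 2112) → Dec 18, 2112 (1524 left).
+365 (one year) → Dec 18, 2113 (1159 left).
+365 (one year) → Dec 18, 2114 (794 left).
+365 (one year) → Dec 18, 2115 (429 left).
+366 (one year; includes Feb 29, 2116) → Dec 18, 2116 (63 left).
Dec has 31 days: +14 → Jan 1, 2117 (49 left).
Jan has 31 days: +31 → Feb 1, 2117 (18 left).
+18 → Feb 19, 2117.

February 19, 2117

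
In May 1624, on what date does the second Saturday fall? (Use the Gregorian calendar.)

May 1, 1624 is a Wednesday.
The first Saturday is therefore May 4 (3 days later).
The second Saturday is 4 + 1×7 = May 11.

May 11, 1624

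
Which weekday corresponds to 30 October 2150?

Friday

Doomsday rule: the anchor day for the 2100s is Sunday. For year 50: 50÷12 = 4 r 2, and 2÷4 = 0, so 4+2+0 = 6.
Sunday + 6 ≡ Saturday — that's 2150's doomsday.
In October the doomsday date is Oct 10.
Oct 30 is 20 days after Oct 10; 20 mod 7 = 6, so Saturday + 6 = Friday.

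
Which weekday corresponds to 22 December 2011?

Doomsday rule: the anchor day for the 2000s is Tuesday. For year 11: 11÷12 = 0 r 11, and 11÷4 = 2, so 0+11+2 = 13.
Tuesday + 13 ≡ Monday — that's 2011's doomsday.
In December the doomsday date is Dec 12.
Dec 22 is 10 days after Dec 12; 10 mod 7 = 3, so Monday + 3 = Thursday.

Thursday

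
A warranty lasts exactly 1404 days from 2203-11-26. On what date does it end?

+366 (one year; includes Feb 29, 2204) → Nov 26, 2204 (1038 left).
+365 (one year) → Nov 26, 2205 (673 left).
+365 (one year) → Nov 26, 2206 (308 left).
Nov has 30 days: +5 → Dec 1, 2206 (303 left).
Dec has 31 days: +31 → Jan 1, 2207 (272 left).
Jan has 31 days: +31 → Feb 1, 2207 (241 left).
Feb has 28 days: +28 → Mar 1, 2207 (213 left).
Mar has 31 days: +31 → Apr 1, 2207 (182 left).
Apr has 30 days: +30 → May 1, 2207 (152 left).
May has 31 days: +31 → Jun 1, 2207 (121 left).
Jun has 30 days: +30 → Jul 1, 2207 (91 left).
Jul has 31 days: +31 → Aug 1, 2207 (60 left).
Aug has 31 days: +31 → Sep 1, 2207 (29 left).
+29 → Sep 30, 2207.

September 30, 2207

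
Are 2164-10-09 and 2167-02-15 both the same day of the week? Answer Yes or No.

No

From Oct 9, 2164 to Feb 15, 2167 is 859 days.
859 mod 7 = 5, so they are different weekdays.
(Oct 9, 2164 is a Tuesday; Feb 15, 2167 is a Sunday.)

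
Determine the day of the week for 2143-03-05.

Tuesday

Doomsday rule: the anchor day for the 2100s is Sunday. For year 43: 43÷12 = 3 r 7, and 7÷4 = 1, so 3+7+1 = 11.
Sunday + 11 ≡ Thursday — that's 2143's doomsday.
In March the doomsday date is Mar 14.
Mar 5 is 9 days before Mar 14; 9 mod 7 = 2, so Thursday − 2 = Tuesday.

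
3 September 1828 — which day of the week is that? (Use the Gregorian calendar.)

Wednesday

January 1, 1828 is a Tuesday.
Jan 1, 1828 → Feb 1, 1828: 31 days (January has 31).
Feb 1, 1828 → Mar 1, 1828: 29 days (February has 29).
Mar 1, 1828 → Apr 1, 1828: 31 days (March has 31).
Apr 1, 1828 → May 1, 1828: 30 days (April has 30).
May 1, 1828 → Jun 1, 1828: 31 days (May has 31).
Jun 1, 1828 → Jul 1, 1828: 30 days (June has 30).
Jul 1, 1828 → Aug 1, 1828: 31 days (July has 31).
Aug 1, 1828 → Sep 1, 1828: 31 days (August has 31).
Sep 1, 1828 → Sep 3, 1828: 2 days.
Total: 246 days.
246 mod 7 = 1, so Tuesday + 1 = Wednesday.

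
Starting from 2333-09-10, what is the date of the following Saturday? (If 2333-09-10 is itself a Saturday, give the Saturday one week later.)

September 16, 2333

Sep 10, 2333 is a Sunday.
From Sunday to the next Saturday is 6 days.
Sep 10, 2333 + 6 = Sep 16, 2333.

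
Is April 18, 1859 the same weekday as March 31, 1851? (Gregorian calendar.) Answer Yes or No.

From Mar 31, 1851 to Apr 18, 1859 is 2940 days.
2940 mod 7 = 0, so they are the same weekday.
(Mar 31, 1851 is a Monday; Apr 18, 1859 is a Monday.)

Yes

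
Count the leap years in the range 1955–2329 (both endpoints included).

Multiples of 4 in [1955,2329]: 94.
Of those, multiples of 100: 4 (not leap unless ÷400).
Multiples of 400: 1.
Leap years = 94 − 4 + 1 = 91.

91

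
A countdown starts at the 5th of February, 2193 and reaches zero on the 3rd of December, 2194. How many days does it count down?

Feb 5, 2193 → Feb 5, 2194: 365 days.
Feb 5, 2194 → Mar 5, 2194: 28 days (February has 28).
Mar 5, 2194 → Apr 5, 2194: 31 days (March has 31).
Apr 5, 2194 → May 5, 2194: 30 days (April has 30).
May 5, 2194 → Jun 5, 2194: 31 days (May has 31).
Jun 5, 2194 → Jul 5, 2194: 30 days (June has 30).
Jul 5, 2194 → Aug 5, 2194: 31 days (July has 31).
Aug 5, 2194 → Sep 5, 2194: 31 days (August has 31).
Sep 5, 2194 → Oct 5, 2194: 30 days (September has 30).
Oct 5, 2194 → Nov 5, 2194: 31 days (October has 31).
Nov 5, 2194 → Dec 3, 2194: 28 days.
Total: 666 days.

666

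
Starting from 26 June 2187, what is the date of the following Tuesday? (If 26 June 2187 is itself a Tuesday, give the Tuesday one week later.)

Jun 26, 2187 is a Tuesday.
From Tuesday to the next Tuesday is 7 days.
Jun 26, 2187 + 7 = Jul 3, 2187.

July 3, 2187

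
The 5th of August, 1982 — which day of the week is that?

Thursday

Doomsday rule: the anchor day for the 1900s is Wednesday. For year 82: 82÷12 = 6 r 10, and 10÷4 = 2, so 6+10+2 = 18.
Wednesday + 18 ≡ Sunday — that's 1982's doomsday.
In August the doomsday date is Aug 8.
Aug 5 is 3 days before Aug 8; 3 mod 7 = 3, so Sunday − 3 = Thursday.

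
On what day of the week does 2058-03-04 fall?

Monday

January 1, 2058 is a Tuesday.
Jan 1, 2058 → Feb 1, 2058: 31 days (January has 31).
Feb 1, 2058 → Mar 1, 2058: 28 days (February has 28).
Mar 1, 2058 → Mar 4, 2058: 3 days.
Total: 62 days.
62 mod 7 = 6, so Tuesday + 6 = Monday.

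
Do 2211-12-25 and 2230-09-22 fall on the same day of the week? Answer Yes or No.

Yes

From Dec 25, 2211 to Sep 22, 2230 is 6846 days.
6846 mod 7 = 0, so they are the same weekday.
(Dec 25, 2211 is a Wednesday; Sep 22, 2230 is a Wednesday.)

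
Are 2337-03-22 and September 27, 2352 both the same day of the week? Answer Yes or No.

No

From Mar 22, 2337 to Sep 27, 2352 is 5668 days.
5668 mod 7 = 5, so they are different weekdays.
(Mar 22, 2337 is a Monday; Sep 27, 2352 is a Saturday.)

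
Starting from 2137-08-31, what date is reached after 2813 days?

+365 (one year) → Aug 31, 2138 (2448 left).
+365 (one year) → Aug 31, 2139 (2083 left).
+366 (one year; includes Feb 29, 2140) → Aug 31, 2140 (1717 left).
+365 (one year) → Aug 31, 2141 (1352 left).
+365 (one year) → Aug 31, 2142 (987 left).
+365 (one year) → Aug 31, 2143 (622 left).
+366 (one year; includes Feb 29, 2144) → Aug 31, 2144 (256 left).
Aug has 31 days: +1 → Sep 1, 2144 (255 left).
Sep has 30 days: +30 → Oct 1, 2144 (225 left).
Oct has 31 days: +31 → Nov 1, 2144 (194 left).
Nov has 30 days: +30 → Dec 1, 2144 (164 left).
Dec has 31 days: +31 → Jan 1, 2145 (133 left).
Jan has 31 days: +31 → Feb 1, 2145 (102 left).
Feb has 28 days: +28 → Mar 1, 2145 (74 left).
Mar has 31 days: +31 → Apr 1, 2145 (43 left).
Apr has 30 days: +30 → May 1, 2145 (13 left).
+13 → May 14, 2145.

May 14, 2145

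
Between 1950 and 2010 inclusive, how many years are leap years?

15

Multiples of 4 in [1950,2010]: 15.
Of those, multiples of 100: 1 (not leap unless ÷400).
Multiples of 400: 1.
Leap years = 15 − 1 + 1 = 15.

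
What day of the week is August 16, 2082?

Sunday

Doomsday rule: the anchor day for the 2000s is Tuesday. For year 82: 82÷12 = 6 r 10, and 10÷4 = 2, so 6+10+2 = 18.
Tuesday + 18 ≡ Saturday — that's 2082's doomsday.
In August the doomsday date is Aug 8.
Aug 16 is 8 days after Aug 8; 8 mod 7 = 1, so Saturday + 1 = Sunday.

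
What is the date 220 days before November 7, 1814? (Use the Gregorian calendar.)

−7 → Oct 31, 1814 (end of Oct, 31 days; 213 left).
−31 → Sep 30, 1814 (end of Sep, 30 days; 182 left).
−30 → Aug 31, 1814 (end of Aug, 31 days; 152 left).
−31 → Jul 31, 1814 (end of Jul, 31 days; 121 left).
−31 → Jun 30, 1814 (end of Jun, 30 days; 90 left).
−30 → May 31, 1814 (end of May, 31 days; 60 left).
−31 → Apr 30, 1814 (end of Apr, 30 days; 29 left).
−29 → Apr 1, 1814.

April 1, 1814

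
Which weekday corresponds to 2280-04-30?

Doomsday rule: the anchor day for the 2200s is Friday. For year 80: 80÷12 = 6 r 8, and 8÷4 = 2, so 6+8+2 = 16.
Friday + 16 ≡ Sunday — that's 2280's doomsday.
In April the doomsday date is Apr 4.
Apr 30 is 26 days after Apr 4; 26 mod 7 = 5, so Sunday + 5 = Friday.

Friday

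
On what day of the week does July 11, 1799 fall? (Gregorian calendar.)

Thursday

Doomsday rule: the anchor day for the 1700s is Sunday. For year 99: 99÷12 = 8 r 3, and 3÷4 = 0, so 8+3+0 = 11.
Sunday + 11 ≡ Thursday — that's 1799's doomsday.
In July the doomsday date is Jul 11.
Jul 11 is the doomsday itself: Thursday.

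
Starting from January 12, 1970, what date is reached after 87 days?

April 9, 1970

Jan has 31 days: +20 → Feb 1, 1970 (67 left).
Feb has 28 days: +28 → Mar 1, 1970 (39 left).
Mar has 31 days: +31 → Apr 1, 1970 (8 left).
+8 → Apr 9, 1970.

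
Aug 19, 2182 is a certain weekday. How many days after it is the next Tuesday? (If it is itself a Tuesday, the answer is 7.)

Aug 19, 2182 is a Monday.
From Monday to the next Tuesday is 1 day.

1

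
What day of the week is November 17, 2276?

Doomsday rule: the anchor day for the 2200s is Friday. For year 76: 76÷12 = 6 r 4, and 4÷4 = 1, so 6+4+1 = 11.
Friday + 11 ≡ Tuesday — that's 2276's doomsday.
In November the doomsday date is Nov 7.
Nov 17 is 10 days after Nov 7; 10 mod 7 = 3, so Tuesday + 3 = Friday.

Friday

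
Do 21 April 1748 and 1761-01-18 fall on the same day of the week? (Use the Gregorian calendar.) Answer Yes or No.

From Apr 21, 1748 to Jan 18, 1761 is 4655 days.
4655 mod 7 = 0, so they are the same weekday.
(Apr 21, 1748 is a Sunday; Jan 18, 1761 is a Sunday.)

Yes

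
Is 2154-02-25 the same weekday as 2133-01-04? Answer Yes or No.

From Jan 4, 2133 to Feb 25, 2154 is 7722 days.
7722 mod 7 = 1, so they are different weekdays.
(Jan 4, 2133 is a Sunday; Feb 25, 2154 is a Monday.)

No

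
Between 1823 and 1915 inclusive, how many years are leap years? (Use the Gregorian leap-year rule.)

Multiples of 4 in [1823,1915]: 23.
Of those, multiples of 100: 1 (not leap unless ÷400).
Multiples of 400: 0.
Leap years = 23 − 1 + 0 = 22.

22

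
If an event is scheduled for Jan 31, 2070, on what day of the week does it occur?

Friday

Doomsday rule: the anchor day for the 2000s is Tuesday. For year 70: 70÷12 = 5 r 10, and 10÷4 = 2, so 5+10+2 = 17.
Tuesday + 17 ≡ Friday — that's 2070's doomsday.
In January the doomsday date is Jan 3 (2070 is not a leap year).
Jan 31 is 28 days after Jan 3; 28 mod 7 = 0, so Friday + 0 = Friday.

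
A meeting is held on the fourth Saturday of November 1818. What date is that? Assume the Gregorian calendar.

November 28, 1818

November 1, 1818 is a Sunday.
The first Saturday is therefore November 7 (6 days later).
The fourth Saturday is 7 + 3×7 = November 28.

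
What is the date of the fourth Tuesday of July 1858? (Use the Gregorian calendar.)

July 1, 1858 is a Thursday.
The first Tuesday is therefore July 6 (5 days later).
The fourth Tuesday is 6 + 3×7 = July 27.

July 27, 1858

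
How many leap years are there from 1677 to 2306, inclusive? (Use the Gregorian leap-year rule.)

151

Multiples of 4 in [1677,2306]: 157.
Of those, multiples of 100: 7 (not leap unless ÷400).
Multiples of 400: 1.
Leap years = 157 − 7 + 1 = 151.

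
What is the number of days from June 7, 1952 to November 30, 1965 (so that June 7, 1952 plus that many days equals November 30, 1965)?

4924

Jun 7, 1952 → Jun 7, 1953: 365 days.
Jun 7, 1953 → Jun 7, 1954: 365 days.
Jun 7, 1954 → Jun 7, 1955: 365 days.
Jun 7, 1955 → Jun 7, 1956: 366 days (Feb 29, 1956 is in that span).
Jun 7, 1956 → Jun 7, 1957: 365 days.
Jun 7, 1957 → Jun 7, 1958: 365 days.
Jun 7, 1958 → Jun 7, 1959: 365 days.
Jun 7, 1959 → Jun 7, 1960: 366 days (Feb 29, 1960 is in that span).
Jun 7, 1960 → Jun 7, 1961: 365 days.
Jun 7, 1961 → Jun 7, 1962: 365 days.
Jun 7, 1962 → Jun 7, 1963: 365 days.
Jun 7, 1963 → Jun 7, 1964: 366 days (Feb 29, 1964 is in that span).
Jun 7, 1964 → Jun 7, 1965: 365 days.
Jun 7, 1965 → Jul 7, 1965: 30 days (June has 30).
Jul 7, 1965 → Aug 7, 1965: 31 days (July has 31).
Aug 7, 1965 → Sep 7, 1965: 31 days (August has 31).
Sep 7, 1965 → Oct 7, 1965: 30 days (September has 30).
Oct 7, 1965 → Nov 7, 1965: 31 days (October has 31).
Nov 7, 1965 → Nov 30, 1965: 23 days.
Total: 4924 days.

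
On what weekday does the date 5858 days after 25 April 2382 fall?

Saturday

First find the weekday of Apr 25, 2382. Doomsday rule: the anchor day for the 2300s is Wednesday. For year 82: 82÷12 = 6 r 10, and 10÷4 = 2, so 6+10+2 = 18.
Wednesday + 18 ≡ Sunday — that's 2382's doomsday.
In April the doomsday date is Apr 4.
Apr 25 is 21 days after Apr 4; 21 mod 7 = 0, so Sunday + 0 = Sunday.
5858 mod 7 = 6, so 5858 days after a Sunday is Sunday + 6 = Saturday.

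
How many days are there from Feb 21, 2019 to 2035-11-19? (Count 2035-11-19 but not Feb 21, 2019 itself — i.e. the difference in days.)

6115

Feb 21, 2019 → Feb 21, 2020: 365 days.
Feb 21, 2020 → Feb 21, 2021: 366 days (Feb 29, 2020 is in that span).
Feb 21, 2021 → Feb 21, 2022: 365 days.
Feb 21, 2022 → Feb 21, 2023: 365 days.
Feb 21, 2023 → Feb 21, 2024: 365 days.
Feb 21, 2024 → Feb 21, 2025: 366 days (Feb 29, 2024 is in that span).
Feb 21, 2025 → Feb 21, 2026: 365 days.
Feb 21, 2026 → Feb 21, 2027: 365 days.
Feb 21, 2027 → Feb 21, 2028: 365 days.
Feb 21, 2028 → Feb 21, 2029: 366 days (Feb 29, 2028 is in that span).
Feb 21, 2029 → Feb 21, 2030: 365 days.
Feb 21, 2030 → Feb 21, 2031: 365 days.
Feb 21, 2031 → Feb 21, 2032: 365 days.
Feb 21, 2032 → Feb 21, 2033: 366 days (Feb 29, 2032 is in that span).
Feb 21, 2033 → Feb 21, 2034: 365 days.
Feb 21, 2034 → Feb 21, 2035: 365 days.
Feb 21, 2035 → Mar 21, 2035: 28 days (February has 28).
Mar 21, 2035 → Apr 21, 2035: 31 days (March has 31).
Apr 21, 2035 → May 21, 2035: 30 days (April has 30).
May 21, 2035 → Jun 21, 2035: 31 days (May has 31).
Jun 21, 2035 → Jul 21, 2035: 30 days (June has 30).
Jul 21, 2035 → Aug 21, 2035: 31 days (July has 31).
Aug 21, 2035 → Sep 21, 2035: 31 days (August has 31).
Sep 21, 2035 → Oct 21, 2035: 30 days (September has 30).
Oct 21, 2035 → Nov 19, 2035: 29 days.
Total: 6115 days.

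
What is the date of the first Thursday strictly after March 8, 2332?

Mar 8, 2332 is a Tuesday.
From Tuesday to the next Thursday is 2 days.
Mar 8, 2332 + 2 = Mar 10, 2332.

March 10, 2332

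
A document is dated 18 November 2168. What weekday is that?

Doomsday rule: the anchor day for the 2100s is Sunday. For year 68: 68÷12 = 5 r 8, and 8÷4 = 2, so 5+8+2 = 15.
Sunday + 15 ≡ Monday — that's 2168's doomsday.
In November the doomsday date is Nov 7.
Nov 18 is 11 days after Nov 7; 11 mod 7 = 4, so Monday + 4 = Friday.

Friday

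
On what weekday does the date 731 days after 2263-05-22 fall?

Monday

May 22, 2263 is a Friday.
731 mod 7 = 3, so 731 days after a Friday is Friday + 3 = Monday.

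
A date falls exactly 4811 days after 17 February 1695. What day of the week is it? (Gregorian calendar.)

First find the weekday of Feb 17, 1695. Doomsday rule: the anchor day for the 1600s is Tuesday. For year 95: 95÷12 = 7 r 11, and 11÷4 = 2, so 7+11+2 = 20.
Tuesday + 20 ≡ Monday — that's 1695's doomsday.
In February the doomsday date is Feb 28 (1695 is not a leap year).
Feb 17 is 11 days before Feb 28; 11 mod 7 = 4, so Monday − 4 = Thursday.
4811 mod 7 = 2, so 4811 days after a Thursday is Thursday + 2 = Saturday.

Saturday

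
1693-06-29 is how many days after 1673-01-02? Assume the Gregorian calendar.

7483

Jan 2, 1673 → Jan 2, 1674: 365 days.
Jan 2, 1674 → Jan 2, 1675: 365 days.
Jan 2, 1675 → Jan 2, 1676: 365 days.
Jan 2, 1676 → Jan 2, 1677: 366 days (Feb 29, 1676 is in that span).
Jan 2, 1677 → Jan 2, 1678: 365 days.
Jan 2, 1678 → Jan 2, 1679: 365 days.
Jan 2, 1679 → Jan 2, 1680: 365 days.
Jan 2, 1680 → Jan 2, 1681: 366 days (Feb 29, 1680 is in that span).
Jan 2, 1681 → Jan 2, 1682: 365 days.
Jan 2, 1682 → Jan 2, 1683: 365 days.
Jan 2, 1683 → Jan 2, 1684: 365 days.
Jan 2, 1684 → Jan 2, 1685: 366 days (Feb 29, 1684 is in that span).
Jan 2, 1685 → Jan 2, 1686: 365 days.
Jan 2, 1686 → Jan 2, 1687: 365 days.
Jan 2, 1687 → Jan 2, 1688: 365 days.
Jan 2, 1688 → Jan 2, 1689: 366 days (Feb 29, 1688 is in that span).
Jan 2, 1689 → Jan 2, 1690: 365 days.
Jan 2, 1690 → Jan 2, 1691: 365 days.
Jan 2, 1691 → Jan 2, 1692: 365 days.
Jan 2, 1692 → Jan 2, 1693: 366 days (Feb 29, 1692 is in that span).
Jan 2, 1693 → Feb 2, 1693: 31 days (January has 31).
Feb 2, 1693 → Mar 2, 1693: 28 days (February has 28).
Mar 2, 1693 → Apr 2, 1693: 31 days (March has 31).
Apr 2, 1693 → May 2, 1693: 30 days (April has 30).
May 2, 1693 → Jun 2, 1693: 31 days (May has 31).
Jun 2, 1693 → Jun 29, 1693: 27 days.
Total: 7483 days.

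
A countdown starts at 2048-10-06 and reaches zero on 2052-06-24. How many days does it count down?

1357

Oct 6, 2048 → Oct 6, 2049: 365 days.
Oct 6, 2049 → Oct 6, 2050: 365 days.
Oct 6, 2050 → Oct 6, 2051: 365 days.
Oct 6, 2051 → Nov 6, 2051: 31 days (October has 31).
Nov 6, 2051 → Dec 6, 2051: 30 days (November has 30).
Dec 6, 2051 → Jan 6, 2052: 31 days (December has 31).
Jan 6, 2052 → Feb 6, 2052: 31 days (January has 31).
Feb 6, 2052 → Mar 6, 2052: 29 days (February has 29).
Mar 6, 2052 → Apr 6, 2052: 31 days (March has 31).
Apr 6, 2052 → May 6, 2052: 30 days (April has 30).
May 6, 2052 → Jun 6, 2052: 31 days (May has 31).
Jun 6, 2052 → Jun 24, 2052: 18 days.
Total: 1357 days.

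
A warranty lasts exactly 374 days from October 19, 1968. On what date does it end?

Oct has 31 days: +13 → Nov 1, 1968 (361 left).
Nov has 30 days: +30 → Dec 1, 1968 (331 left).
Dec has 31 days: +31 → Jan 1, 1969 (300 left).
Jan has 31 days: +31 → Feb 1, 1969 (269 left).
Feb has 28 days: +28 → Mar 1, 1969 (241 left).
Mar has 31 days: +31 → Apr 1, 1969 (210 left).
Apr has 30 days: +30 → May 1, 1969 (180 left).
May has 31 days: +31 → Jun 1, 1969 (149 left).
Jun has 30 days: +30 → Jul 1, 1969 (119 left).
Jul has 31 days: +31 → Aug 1, 1969 (88 left).
Aug has 31 days: +31 → Sep 1, 1969 (57 left).
Sep has 30 days: +30 → Oct 1, 1969 (27 left).
+27 → Oct 28, 1969.

October 28, 1969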